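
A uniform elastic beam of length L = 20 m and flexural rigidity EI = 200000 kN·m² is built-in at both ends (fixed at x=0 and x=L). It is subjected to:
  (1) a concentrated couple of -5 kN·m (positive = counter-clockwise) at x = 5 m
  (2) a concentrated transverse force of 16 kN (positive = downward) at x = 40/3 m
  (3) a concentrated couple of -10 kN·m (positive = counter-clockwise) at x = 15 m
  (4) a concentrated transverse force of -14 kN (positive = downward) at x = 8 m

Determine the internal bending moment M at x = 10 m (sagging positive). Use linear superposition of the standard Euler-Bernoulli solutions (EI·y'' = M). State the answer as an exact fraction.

Load 1 — applied couple M₀=-5 kN·m at a=5 m (b=L-a=15):
  M_1 = R_Ax - M_A - M₀  [x>a] with R_A=-9/32, M_A=15/16 = (-9/32)·10 - (15/16) - (-5) = 5/4 kN·m
Load 2 — point force P=16 kN at a=40/3 m (b=L-a=20/3):
  M_2 = Pb²(3a+b)x/L³ - Pab²/L²  [x≤a] = 16·(20/3)²·(3·(40/3)+(20/3))·10/20³ - 16·(40/3)·(20/3)²/20² = 160/9 kN·m
Load 3 — applied couple M₀=-10 kN·m at a=15 m (b=L-a=5):
  M_3 = R_Ax - M_A  [x≤a] with R_A=-9/16, M_A=-25/8 = (-9/16)·10 - (-25/8) = -5/2 kN·m
Load 4 — point force P=-14 kN at a=8 m (b=L-a=12):
  M_4 = Pa²(a+3b)(L-x)/L³ - Pa²b/L²  [x>a] = (-14)·8²·(8+3·12)·(20-10)/20³ - (-14)·8²·12/20² = -112/5 kN·m
Superposition: M = Σ M_i = -1057/180 kN·m ≈ -5.872222 kN·m

M(10) = -1057/180 kN·m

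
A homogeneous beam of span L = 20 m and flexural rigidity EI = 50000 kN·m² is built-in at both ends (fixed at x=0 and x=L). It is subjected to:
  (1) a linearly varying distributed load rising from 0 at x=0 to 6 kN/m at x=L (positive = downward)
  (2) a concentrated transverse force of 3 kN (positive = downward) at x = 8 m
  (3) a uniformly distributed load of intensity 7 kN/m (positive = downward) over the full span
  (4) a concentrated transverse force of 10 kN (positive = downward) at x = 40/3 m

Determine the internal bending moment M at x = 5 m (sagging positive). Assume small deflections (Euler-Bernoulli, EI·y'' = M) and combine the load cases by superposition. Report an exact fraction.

Load 1 — triangular load w₀=6 kN/m (0→w₀ over full span):
  M_1 = 3w₀Lx/20 - w₀L²/30 - w₀x³/(6L) = 3·6·20·5/20 - 6·20²/30 - 6·5³/(6·20) = 15/4 kN·m
Load 2 — point force P=3 kN at a=8 m (b=L-a=12):
  M_2 = Pb²(3a+b)x/L³ - Pab²/L²  [x≤a] = 3·12²·(3·8+12)·5/20³ - 3·8·12²/20² = 27/25 kN·m
Load 3 — uniform load w=7 kN/m over full span:
  M_3 = wLx/2 - wL²/12 - wx²/2 = 7·20·5/2 - 7·20²/12 - 7·5²/2 = 175/6 kN·m
Load 4 — point force P=10 kN at a=40/3 m (b=L-a=20/3):
  M_4 = Pb²(3a+b)x/L³ - Pab²/L²  [x≤a] = 10·(20/3)²·(3·(40/3)+(20/3))·5/20³ - 10·(40/3)·(20/3)²/20² = -50/27 kN·m
Superposition: M = Σ M_i = 86791/2700 kN·m ≈ 32.144815 kN·m

M(5) = 86791/2700 kN·m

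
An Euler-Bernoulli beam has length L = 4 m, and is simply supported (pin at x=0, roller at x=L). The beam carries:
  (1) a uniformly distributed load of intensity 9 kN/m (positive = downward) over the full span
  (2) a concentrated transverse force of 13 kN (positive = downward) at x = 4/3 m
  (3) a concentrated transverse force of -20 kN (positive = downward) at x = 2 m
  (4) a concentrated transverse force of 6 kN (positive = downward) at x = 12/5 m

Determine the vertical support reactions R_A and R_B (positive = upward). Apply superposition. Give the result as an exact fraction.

Load 1 — uniform load w=9 kN/m over full span:
  R_A = wL/2 = 9·4/2 = 18 kN
  R_B = wL/2 = 9·4/2 = 18 kN
Load 2 — point force P=13 kN at a=4/3 m (b=L-a=8/3):
  R_A = Pb/L = 13·(8/3)/4 = 26/3 kN
  R_B = Pa/L = 13·(4/3)/4 = 13/3 kN
Load 3 — point force P=-20 kN at a=2 m (b=L-a=2):
  R_A = Pb/L = (-20)·2/4 = -10 kN
  R_B = Pa/L = (-20)·2/4 = -10 kN
Load 4 — point force P=6 kN at a=12/5 m (b=L-a=8/5):
  R_A = Pb/L = 6·(8/5)/4 = 12/5 kN
  R_B = Pa/L = 6·(12/5)/4 = 18/5 kN
Superposition: R_A = 286/15 kN, R_B = 239/15 kN

R_A = 286/15 kN, R_B = 239/15 kN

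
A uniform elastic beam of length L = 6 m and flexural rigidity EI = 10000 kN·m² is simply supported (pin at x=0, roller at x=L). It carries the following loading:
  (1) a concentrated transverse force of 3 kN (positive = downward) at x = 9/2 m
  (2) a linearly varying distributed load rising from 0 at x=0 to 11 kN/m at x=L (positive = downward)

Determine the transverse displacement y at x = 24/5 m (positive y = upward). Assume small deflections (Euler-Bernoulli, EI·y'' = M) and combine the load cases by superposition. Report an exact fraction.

y(24/5) = -16093971/2500000000 m

Load 1 — point force P=3 kN at a=9/2 m (b=L-a=3/2):
  y_1 = -Pa(L-x)(2Lx-a²-x²)/(6LEI)  [x>a] = -3·(9/2)·(6-(24/5))·(2·6·(24/5)-(9/2)²-(24/5)²)/(6·6·10000) = -12879/20000000 m
Load 2 — triangular load w₀=11 kN/m (0→w₀ over full span):
  y_2 = -w₀x(7L⁴-10L²x²+3x⁴)/(360LEI) = -11·(24/5)·(7·6⁴-10·6²·(24/5)²+3·(24/5)⁴)/(360·6·10000) = -113157/19531250 m
Superposition: y = Σ y_i = -16093971/2500000000 m ≈ -0.006438 m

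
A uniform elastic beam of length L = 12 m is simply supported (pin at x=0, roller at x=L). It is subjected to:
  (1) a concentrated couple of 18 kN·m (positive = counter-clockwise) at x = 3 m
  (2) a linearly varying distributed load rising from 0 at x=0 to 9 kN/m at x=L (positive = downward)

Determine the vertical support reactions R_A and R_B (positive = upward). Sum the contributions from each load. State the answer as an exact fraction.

Load 1 — applied couple M₀=18 kN·m at a=3 m (b=L-a=9):
  R_A = M₀/L = 18/12 = 3/2 kN
  R_B = -M₀/L = -18/12 = -3/2 kN
Load 2 — triangular load w₀=9 kN/m (0→w₀ over full span):
  R_A = w₀L/6 = 9·12/6 = 18 kN
  R_B = w₀L/3 = 9·12/3 = 36 kN
Superposition: R_A = 39/2 kN, R_B = 69/2 kN

R_A = 39/2 kN, R_B = 69/2 kN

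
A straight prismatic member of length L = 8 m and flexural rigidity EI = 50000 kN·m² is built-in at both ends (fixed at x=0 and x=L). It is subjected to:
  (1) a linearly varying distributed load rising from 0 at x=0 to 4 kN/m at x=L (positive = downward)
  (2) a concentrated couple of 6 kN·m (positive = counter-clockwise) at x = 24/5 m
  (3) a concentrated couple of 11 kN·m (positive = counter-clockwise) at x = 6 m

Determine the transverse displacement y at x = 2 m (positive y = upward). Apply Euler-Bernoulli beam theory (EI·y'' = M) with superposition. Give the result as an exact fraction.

Load 1 — triangular load w₀=4 kN/m (0→w₀ over full span):
  y_1 = -w₀x²(L-x)²(x+2L)/(120LEI) = -4·2²·(8-2)²·(2+2·8)/(120·8·50000) = -27/125000 m
Load 2 — applied couple M₀=6 kN·m at a=24/5 m (b=L-a=16/5):
  y_2 = (R_Ax³/6 - M_Ax²/2)/EI  [x≤a] with R_A=27/25, M_A=48/25 = ((27/25)·2³/6 - (48/25)·2²/2)/50000 = -3/62500 m
Load 3 — applied couple M₀=11 kN·m at a=6 m (b=L-a=2):
  y_3 = (R_Ax³/6 - M_Ax²/2)/EI  [x≤a] with R_A=99/64, M_A=55/16 = ((99/64)·2³/6 - (55/16)·2²/2)/50000 = -77/800000 m
Superposition: y = Σ y_i = -1441/4000000 m ≈ -0.000360 m

y(2) = -1441/4000000 m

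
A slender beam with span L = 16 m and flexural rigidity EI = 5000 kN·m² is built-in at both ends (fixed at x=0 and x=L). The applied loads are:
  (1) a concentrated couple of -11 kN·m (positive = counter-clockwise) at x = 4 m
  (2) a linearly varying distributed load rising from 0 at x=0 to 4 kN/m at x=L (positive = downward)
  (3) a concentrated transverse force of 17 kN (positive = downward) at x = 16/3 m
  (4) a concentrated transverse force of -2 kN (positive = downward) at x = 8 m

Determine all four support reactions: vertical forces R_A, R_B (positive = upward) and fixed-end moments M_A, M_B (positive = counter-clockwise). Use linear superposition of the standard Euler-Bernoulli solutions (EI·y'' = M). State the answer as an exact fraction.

R_A = 352843/17280 kN, M_A = 156583/2160 kN·m, R_B = 459317/17280 kN, M_B = -152897/2160 kN·m

Load 1 — applied couple M₀=-11 kN·m at a=4 m (b=L-a=12):
  R_A = 6M₀ab/L³ = 6·(-11)·4·12/16³ = -99/128 kN
  M_A = M₀b(2a-b)/L² = (-11)·12·(2·4-12)/16² = 33/16 kN·m
  R_B = -6M₀ab/L³ = -6·(-11)·4·12/16³ = 99/128 kN
  M_B = M₀a(2b-a)/L² = (-11)·4·(2·12-4)/16² = -55/16 kN·m
Load 2 — triangular load w₀=4 kN/m (0→w₀ over full span):
  R_A = 3w₀L/20 = 3·4·16/20 = 48/5 kN
  M_A = w₀L²/30 = 4·16²/30 = 512/15 kN·m
  R_B = 7w₀L/20 = 7·4·16/20 = 112/5 kN
  M_B = -w₀L²/20 = -4·16²/20 = -256/5 kN·m
Load 3 — point force P=17 kN at a=16/3 m (b=L-a=32/3):
  R_A = Pb²(3a+b)/L³ = 17·(32/3)²·(3·(16/3)+(32/3))/16³ = 340/27 kN
  M_A = Pab²/L² = 17·(16/3)·(32/3)²/16² = 1088/27 kN·m
  R_B = Pa²(a+3b)/L³ = 17·(16/3)²·((16/3)+3·(32/3))/16³ = 119/27 kN
  M_B = -Pa²b/L² = -17·(16/3)²·(32/3)/16² = -544/27 kN·m
Load 4 — point force P=-2 kN at a=8 m (b=L-a=8):
  R_A = Pb²(3a+b)/L³ = (-2)·8²·(3·8+8)/16³ = -1 kN
  M_A = Pab²/L² = (-2)·8·8²/16² = -4 kN·m
  R_B = Pa²(a+3b)/L³ = (-2)·8²·(8+3·8)/16³ = -1 kN
  M_B = -Pa²b/L² = -(-2)·8²·8/16² = 4 kN·m
Superposition: R_A = 352843/17280 kN, M_A = 156583/2160 kN·m, R_B = 459317/17280 kN, M_B = -152897/2160 kN·m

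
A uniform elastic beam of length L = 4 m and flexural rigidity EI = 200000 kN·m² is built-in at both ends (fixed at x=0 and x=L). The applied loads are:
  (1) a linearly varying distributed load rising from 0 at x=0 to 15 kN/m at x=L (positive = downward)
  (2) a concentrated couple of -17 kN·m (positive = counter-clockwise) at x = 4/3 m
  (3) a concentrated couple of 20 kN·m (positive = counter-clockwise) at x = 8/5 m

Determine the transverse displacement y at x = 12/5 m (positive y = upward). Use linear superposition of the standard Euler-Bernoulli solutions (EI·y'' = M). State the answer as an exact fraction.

y(12/5) = -4307/175781250 m

Load 1 — triangular load w₀=15 kN/m (0→w₀ over full span):
  y_1 = -w₀x²(L-x)²(x+2L)/(120LEI) = -15·(12/5)²·(4-(12/5))²·((12/5)+2·4)/(120·4·200000) = -234/9765625 m
Load 2 — applied couple M₀=-17 kN·m at a=4/3 m (b=L-a=8/3):
  y_2 = (R_Ax³/6 - M_Ax²/2 - M₀(x-a)²/2)/EI  [x>a] with R_A=-17/3, M_A=0 = ((-17/3)·(12/5)³/6 - 0·(12/5)²/2 - (-17)·((12/5)-(4/3))²/2)/200000 = -119/7031250 m
Load 3 — applied couple M₀=20 kN·m at a=8/5 m (b=L-a=12/5):
  y_3 = (R_Ax³/6 - M_Ax²/2 - M₀(x-a)²/2)/EI  [x>a] with R_A=36/5, M_A=12/5 = ((36/5)·(12/5)³/6 - (12/5)·(12/5)²/2 - 20·((12/5)-(8/5))²/2)/200000 = 32/1953125 m
Superposition: y = Σ y_i = -4307/175781250 m ≈ -0.000025 m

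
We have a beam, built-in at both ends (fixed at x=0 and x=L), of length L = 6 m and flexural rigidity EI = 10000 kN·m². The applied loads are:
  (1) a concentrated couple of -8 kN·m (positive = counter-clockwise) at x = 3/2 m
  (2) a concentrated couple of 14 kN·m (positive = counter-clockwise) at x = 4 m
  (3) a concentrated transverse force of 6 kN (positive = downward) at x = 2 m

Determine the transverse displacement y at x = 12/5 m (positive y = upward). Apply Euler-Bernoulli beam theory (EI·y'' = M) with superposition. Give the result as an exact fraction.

Load 1 — applied couple M₀=-8 kN·m at a=3/2 m (b=L-a=9/2):
  y_1 = (R_Ax³/6 - M_Ax²/2 - M₀(x-a)²/2)/EI  [x>a] with R_A=-3/2, M_A=3/2 = ((-3/2)·(12/5)³/6 - (3/2)·(12/5)²/2 - (-8)·((12/5)-(3/2))²/2)/10000 = -567/1250000 m
Load 2 — applied couple M₀=14 kN·m at a=4 m (b=L-a=2):
  y_2 = (R_Ax³/6 - M_Ax²/2)/EI  [x≤a] with R_A=28/9, M_A=14/3 = ((28/9)·(12/5)³/6 - (14/3)·(12/5)²/2)/10000 = -49/78125 m
Load 3 — point force P=6 kN at a=2 m (b=L-a=4):
  y_3 = -Pa²(L-x)²(3bL-(3b+a)(L-x))/(6L³EI)  [x>a] = -6·2²·(6-(12/5))²·(3·4·6-(3·4+2)·(6-(12/5)))/(6·6³·10000) = -81/156250 m
Superposition: y = Σ y_i = -1999/1250000 m ≈ -0.001599 m

y(12/5) = -1999/1250000 m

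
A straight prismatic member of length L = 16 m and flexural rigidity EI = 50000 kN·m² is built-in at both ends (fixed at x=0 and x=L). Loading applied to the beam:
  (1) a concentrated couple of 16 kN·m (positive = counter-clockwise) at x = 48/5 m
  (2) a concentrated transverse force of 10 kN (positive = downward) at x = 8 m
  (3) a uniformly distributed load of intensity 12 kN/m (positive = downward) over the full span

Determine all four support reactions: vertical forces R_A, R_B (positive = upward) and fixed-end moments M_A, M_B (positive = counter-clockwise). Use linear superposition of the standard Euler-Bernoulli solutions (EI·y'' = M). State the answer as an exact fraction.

Load 1 — applied couple M₀=16 kN·m at a=48/5 m (b=L-a=32/5):
  R_A = 6M₀ab/L³ = 6·16·(48/5)·(32/5)/16³ = 36/25 kN
  M_A = M₀b(2a-b)/L² = 16·(32/5)·(2·(48/5)-(32/5))/16² = 128/25 kN·m
  R_B = -6M₀ab/L³ = -6·16·(48/5)·(32/5)/16³ = -36/25 kN
  M_B = M₀a(2b-a)/L² = 16·(48/5)·(2·(32/5)-(48/5))/16² = 48/25 kN·m
Load 2 — point force P=10 kN at a=8 m (b=L-a=8):
  R_A = Pb²(3a+b)/L³ = 10·8²·(3·8+8)/16³ = 5 kN
  M_A = Pab²/L² = 10·8·8²/16² = 20 kN·m
  R_B = Pa²(a+3b)/L³ = 10·8²·(8+3·8)/16³ = 5 kN
  M_B = -Pa²b/L² = -10·8²·8/16² = -20 kN·m
Load 3 — uniform load w=12 kN/m over full span:
  R_A = wL/2 = 12·16/2 = 96 kN
  M_A = wL²/12 = 12·16²/12 = 256 kN·m
  R_B = wL/2 = 12·16/2 = 96 kN
  M_B = -wL²/12 = -12·16²/12 = -256 kN·m
Superposition: R_A = 2561/25 kN, M_A = 7028/25 kN·m, R_B = 2489/25 kN, M_B = -6852/25 kN·m

R_A = 2561/25 kN, M_A = 7028/25 kN·m, R_B = 2489/25 kN, M_B = -6852/25 kN·m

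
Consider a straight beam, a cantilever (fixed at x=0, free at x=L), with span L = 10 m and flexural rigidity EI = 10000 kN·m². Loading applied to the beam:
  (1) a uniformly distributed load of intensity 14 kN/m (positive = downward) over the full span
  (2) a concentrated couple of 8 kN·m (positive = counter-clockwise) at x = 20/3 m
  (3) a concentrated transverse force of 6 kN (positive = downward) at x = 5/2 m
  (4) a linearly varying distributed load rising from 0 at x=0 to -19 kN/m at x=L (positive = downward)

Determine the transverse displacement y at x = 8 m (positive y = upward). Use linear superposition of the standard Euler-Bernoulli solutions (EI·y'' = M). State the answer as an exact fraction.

Load 1 — uniform load w=14 kN/m over full span:
  y_1 = -wx²(x²-4Lx+6L²)/(24EI) = -14·8²·(8²-4·10·8+6·10²)/(24·10000) = -2408/1875 m
Load 2 — applied couple M₀=8 kN·m at a=20/3 m (b=L-a=10/3):
  y_2 = M₀a(2x-a)/(2EI)  [x>a] = 8·(20/3)·(2·8-(20/3))/(2·10000) = 28/1125 m
Load 3 — point force P=6 kN at a=5/2 m (b=L-a=15/2):
  y_3 = -Pa²(3x-a)/(6EI)  [x>a] = -6·(5/2)²·(3·8-(5/2))/(6·10000) = -43/3200 m
Load 4 — triangular load w₀=-19 kN/m (0→w₀ over full span):
  y_4 = (w₀Lx³/12-w₀L²x²/6-w₀x⁵/(120L))/EI = ((-19)·10·8³/12-(-19)·10²·8²/6-(-19)·8⁵/(120·10))/10000 = 59432/46875 m
Superposition: y = Σ y_i = -88787/18000000 m ≈ -0.004933 m

y(8) = -88787/18000000 m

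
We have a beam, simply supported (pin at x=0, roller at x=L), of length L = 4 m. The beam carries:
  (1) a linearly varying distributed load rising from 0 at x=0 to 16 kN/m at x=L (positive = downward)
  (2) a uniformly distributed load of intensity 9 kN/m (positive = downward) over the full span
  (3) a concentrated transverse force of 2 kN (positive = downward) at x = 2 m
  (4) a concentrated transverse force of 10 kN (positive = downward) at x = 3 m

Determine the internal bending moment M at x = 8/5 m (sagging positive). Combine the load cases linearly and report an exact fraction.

Load 1 — triangular load w₀=16 kN/m (0→w₀ over full span):
  M_1 = w₀Lx/6 - w₀x³/(6L) = 16·4·(8/5)/6 - 16·(8/5)³/(6·4) = 1792/125 kN·m
Load 2 — uniform load w=9 kN/m over full span:
  M_2 = wx(L-x)/2 = 9·(8/5)·(4-(8/5))/2 = 432/25 kN·m
Load 3 — point force P=2 kN at a=2 m (b=L-a=2):
  M_3 = Pbx/L  [x≤a] = 2·2·(8/5)/4 = 8/5 kN·m
Load 4 — point force P=10 kN at a=3 m (b=L-a=1):
  M_4 = Pbx/L  [x≤a] = 10·1·(8/5)/4 = 4 kN·m
Superposition: M = Σ M_i = 4652/125 kN·m ≈ 37.216000 kN·m

M(8/5) = 4652/125 kN·m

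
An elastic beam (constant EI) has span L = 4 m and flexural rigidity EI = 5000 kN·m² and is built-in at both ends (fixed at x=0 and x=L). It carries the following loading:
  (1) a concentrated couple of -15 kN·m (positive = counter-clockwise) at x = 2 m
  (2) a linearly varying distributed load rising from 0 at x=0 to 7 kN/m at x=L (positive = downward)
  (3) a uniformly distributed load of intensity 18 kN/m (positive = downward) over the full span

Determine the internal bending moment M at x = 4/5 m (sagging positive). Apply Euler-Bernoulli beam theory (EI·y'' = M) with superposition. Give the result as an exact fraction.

Load 1 — applied couple M₀=-15 kN·m at a=2 m (b=L-a=2):
  M_1 = R_Ax - M_A  [x≤a] with R_A=-45/8, M_A=-15/4 = (-45/8)·(4/5) - (-15/4) = -3/4 kN·m
Load 2 — triangular load w₀=7 kN/m (0→w₀ over full span):
  M_2 = 3w₀Lx/20 - w₀L²/30 - w₀x³/(6L) = 3·7·4·(4/5)/20 - 7·4²/30 - 7·(4/5)³/(6·4) = -196/375 kN·m
Load 3 — uniform load w=18 kN/m over full span:
  M_3 = wLx/2 - wL²/12 - wx²/2 = 18·4·(4/5)/2 - 18·4²/12 - 18·(4/5)²/2 = -24/25 kN·m
Superposition: M = Σ M_i = -3349/1500 kN·m ≈ -2.232667 kN·m

M(4/5) = -3349/1500 kN·m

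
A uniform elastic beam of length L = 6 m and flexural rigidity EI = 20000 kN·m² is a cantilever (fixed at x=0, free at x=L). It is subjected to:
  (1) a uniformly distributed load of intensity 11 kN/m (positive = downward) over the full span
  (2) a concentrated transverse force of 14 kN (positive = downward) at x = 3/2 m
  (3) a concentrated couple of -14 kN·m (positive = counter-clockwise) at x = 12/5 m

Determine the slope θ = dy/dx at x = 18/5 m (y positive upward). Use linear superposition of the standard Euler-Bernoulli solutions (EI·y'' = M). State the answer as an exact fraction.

Load 1 — uniform load w=11 kN/m over full span:
  θ_1 = -wx(x²-3Lx+3L²)/(6EI) = -11·(18/5)·((18/5)²-3·6·(18/5)+3·6²)/(6·20000) = -11583/625000 rad
Load 2 — point force P=14 kN at a=3/2 m (b=L-a=9/2):
  θ_2 = -Pa²/(2EI)  [x>a] = -14·(3/2)²/(2·20000) = -63/80000 rad
Load 3 — applied couple M₀=-14 kN·m at a=12/5 m (b=L-a=18/5):
  θ_3 = M₀a/EI  [x>a] = (-14)·(12/5)/20000 = -21/12500 rad
Superposition: θ = Σ θ_i = -210003/10000000 rad ≈ -0.021000 rad

θ(18/5) = -210003/10000000 rad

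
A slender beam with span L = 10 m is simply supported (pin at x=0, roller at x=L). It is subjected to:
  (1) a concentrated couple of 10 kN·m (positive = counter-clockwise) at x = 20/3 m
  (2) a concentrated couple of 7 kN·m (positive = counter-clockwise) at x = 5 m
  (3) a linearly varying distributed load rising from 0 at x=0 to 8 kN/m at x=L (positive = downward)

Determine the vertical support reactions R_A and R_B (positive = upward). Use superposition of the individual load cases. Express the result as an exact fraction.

R_A = 451/30 kN, R_B = 749/30 kN

Load 1 — applied couple M₀=10 kN·m at a=20/3 m (b=L-a=10/3):
  R_A = M₀/L = 10/10 = 1 kN
  R_B = -M₀/L = -10/10 = -1 kN
Load 2 — applied couple M₀=7 kN·m at a=5 m (b=L-a=5):
  R_A = M₀/L = 7/10 kN
  R_B = -M₀/L = -7/10 kN
Load 3 — triangular load w₀=8 kN/m (0→w₀ over full span):
  R_A = w₀L/6 = 8·10/6 = 40/3 kN
  R_B = w₀L/3 = 8·10/3 = 80/3 kN
Superposition: R_A = 451/30 kN, R_B = 749/30 kN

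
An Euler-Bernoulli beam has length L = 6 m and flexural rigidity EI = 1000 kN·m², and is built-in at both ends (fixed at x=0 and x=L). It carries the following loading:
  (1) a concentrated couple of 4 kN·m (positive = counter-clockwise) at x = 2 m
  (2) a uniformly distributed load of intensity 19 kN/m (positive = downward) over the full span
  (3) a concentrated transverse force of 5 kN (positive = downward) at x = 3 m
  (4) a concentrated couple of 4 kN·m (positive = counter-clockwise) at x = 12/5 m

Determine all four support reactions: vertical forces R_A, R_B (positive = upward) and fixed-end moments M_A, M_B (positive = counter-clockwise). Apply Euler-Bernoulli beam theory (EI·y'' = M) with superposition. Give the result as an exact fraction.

Load 1 — applied couple M₀=4 kN·m at a=2 m (b=L-a=4):
  R_A = 6M₀ab/L³ = 6·4·2·4/6³ = 8/9 kN
  M_A = M₀b(2a-b)/L² = 4·4·(2·2-4)/6² = 0 kN·m
  R_B = -6M₀ab/L³ = -6·4·2·4/6³ = -8/9 kN
  M_B = M₀a(2b-a)/L² = 4·2·(2·4-2)/6² = 4/3 kN·m
Load 2 — uniform load w=19 kN/m over full span:
  R_A = wL/2 = 19·6/2 = 57 kN
  M_A = wL²/12 = 19·6²/12 = 57 kN·m
  R_B = wL/2 = 19·6/2 = 57 kN
  M_B = -wL²/12 = -19·6²/12 = -57 kN·m
Load 3 — point force P=5 kN at a=3 m (b=L-a=3):
  R_A = Pb²(3a+b)/L³ = 5·3²·(3·3+3)/6³ = 5/2 kN
  M_A = Pab²/L² = 5·3·3²/6² = 15/4 kN·m
  R_B = Pa²(a+3b)/L³ = 5·3²·(3+3·3)/6³ = 5/2 kN
  M_B = -Pa²b/L² = -5·3²·3/6² = -15/4 kN·m
Load 4 — applied couple M₀=4 kN·m at a=12/5 m (b=L-a=18/5):
  R_A = 6M₀ab/L³ = 6·4·(12/5)·(18/5)/6³ = 24/25 kN
  M_A = M₀b(2a-b)/L² = 4·(18/5)·(2·(12/5)-(18/5))/6² = 12/25 kN·m
  R_B = -6M₀ab/L³ = -6·4·(12/5)·(18/5)/6³ = -24/25 kN
  M_B = M₀a(2b-a)/L² = 4·(12/5)·(2·(18/5)-(12/5))/6² = 32/25 kN·m
Superposition: R_A = 27607/450 kN, M_A = 6123/100 kN·m, R_B = 25943/450 kN, M_B = -17441/300 kN·m

R_A = 27607/450 kN, M_A = 6123/100 kN·m, R_B = 25943/450 kN, M_B = -17441/300 kN·m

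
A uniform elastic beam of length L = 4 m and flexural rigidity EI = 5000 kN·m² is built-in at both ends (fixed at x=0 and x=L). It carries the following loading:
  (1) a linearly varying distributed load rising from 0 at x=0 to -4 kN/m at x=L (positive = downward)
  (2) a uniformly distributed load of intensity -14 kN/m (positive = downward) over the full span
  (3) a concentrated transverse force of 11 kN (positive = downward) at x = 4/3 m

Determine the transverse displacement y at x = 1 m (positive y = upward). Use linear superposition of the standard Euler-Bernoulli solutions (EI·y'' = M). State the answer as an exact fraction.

y(1) = 13037/16200000 m

Load 1 — triangular load w₀=-4 kN/m (0→w₀ over full span):
  y_1 = -w₀x²(L-x)²(x+2L)/(120LEI) = -(-4)·1²·(4-1)²·(1+2·4)/(120·4·5000) = 27/200000 m
Load 2 — uniform load w=-14 kN/m over full span:
  y_2 = -wx²(L-x)²/(24EI) = -(-14)·1²·(4-1)²/(24·5000) = 21/20000 m
Load 3 — point force P=11 kN at a=4/3 m (b=L-a=8/3):
  y_3 = -Pb²x²(3aL-(3a+b)x)/(6L³EI)  [x≤a] = -11·(8/3)²·1²·(3·(4/3)·4-(3·(4/3)+(8/3))·1)/(6·4³·5000) = -77/202500 m
Superposition: y = Σ y_i = 13037/16200000 m ≈ 0.000805 m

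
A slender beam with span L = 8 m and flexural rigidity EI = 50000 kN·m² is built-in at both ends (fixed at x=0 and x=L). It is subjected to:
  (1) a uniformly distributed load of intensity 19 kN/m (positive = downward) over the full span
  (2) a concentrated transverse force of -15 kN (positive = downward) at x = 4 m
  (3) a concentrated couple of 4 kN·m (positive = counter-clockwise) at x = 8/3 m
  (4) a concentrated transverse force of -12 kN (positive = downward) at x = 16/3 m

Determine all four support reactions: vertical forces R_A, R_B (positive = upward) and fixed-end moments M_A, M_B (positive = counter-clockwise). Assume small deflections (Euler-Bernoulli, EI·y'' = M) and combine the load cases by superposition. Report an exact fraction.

Load 1 — uniform load w=19 kN/m over full span:
  R_A = wL/2 = 19·8/2 = 76 kN
  M_A = wL²/12 = 19·8²/12 = 304/3 kN·m
  R_B = wL/2 = 19·8/2 = 76 kN
  M_B = -wL²/12 = -19·8²/12 = -304/3 kN·m
Load 2 — point force P=-15 kN at a=4 m (b=L-a=4):
  R_A = Pb²(3a+b)/L³ = (-15)·4²·(3·4+4)/8³ = -15/2 kN
  M_A = Pab²/L² = (-15)·4·4²/8² = -15 kN·m
  R_B = Pa²(a+3b)/L³ = (-15)·4²·(4+3·4)/8³ = -15/2 kN
  M_B = -Pa²b/L² = -(-15)·4²·4/8² = 15 kN·m
Load 3 — applied couple M₀=4 kN·m at a=8/3 m (b=L-a=16/3):
  R_A = 6M₀ab/L³ = 6·4·(8/3)·(16/3)/8³ = 2/3 kN
  M_A = M₀b(2a-b)/L² = 4·(16/3)·(2·(8/3)-(16/3))/8² = 0 kN·m
  R_B = -6M₀ab/L³ = -6·4·(8/3)·(16/3)/8³ = -2/3 kN
  M_B = M₀a(2b-a)/L² = 4·(8/3)·(2·(16/3)-(8/3))/8² = 4/3 kN·m
Load 4 — point force P=-12 kN at a=16/3 m (b=L-a=8/3):
  R_A = Pb²(3a+b)/L³ = (-12)·(8/3)²·(3·(16/3)+(8/3))/8³ = -28/9 kN
  M_A = Pab²/L² = (-12)·(16/3)·(8/3)²/8² = -64/9 kN·m
  R_B = Pa²(a+3b)/L³ = (-12)·(16/3)²·((16/3)+3·(8/3))/8³ = -80/9 kN
  M_B = -Pa²b/L² = -(-12)·(16/3)²·(8/3)/8² = 128/9 kN·m
Superposition: R_A = 1189/18 kN, M_A = 713/9 kN·m, R_B = 1061/18 kN, M_B = -637/9 kN·m

R_A = 1189/18 kN, M_A = 713/9 kN·m, R_B = 1061/18 kN, M_B = -637/9 kN·m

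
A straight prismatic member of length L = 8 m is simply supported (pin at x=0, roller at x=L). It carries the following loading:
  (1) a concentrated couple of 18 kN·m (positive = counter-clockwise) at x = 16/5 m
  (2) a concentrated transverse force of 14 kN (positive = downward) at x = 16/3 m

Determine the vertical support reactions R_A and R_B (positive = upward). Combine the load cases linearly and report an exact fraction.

R_A = 83/12 kN, R_B = 85/12 kN

Load 1 — applied couple M₀=18 kN·m at a=16/5 m (b=L-a=24/5):
  R_A = M₀/L = 18/8 = 9/4 kN
  R_B = -M₀/L = -18/8 = -9/4 kN
Load 2 — point force P=14 kN at a=16/3 m (b=L-a=8/3):
  R_A = Pb/L = 14·(8/3)/8 = 14/3 kN
  R_B = Pa/L = 14·(16/3)/8 = 28/3 kN
Superposition: R_A = 83/12 kN, R_B = 85/12 kN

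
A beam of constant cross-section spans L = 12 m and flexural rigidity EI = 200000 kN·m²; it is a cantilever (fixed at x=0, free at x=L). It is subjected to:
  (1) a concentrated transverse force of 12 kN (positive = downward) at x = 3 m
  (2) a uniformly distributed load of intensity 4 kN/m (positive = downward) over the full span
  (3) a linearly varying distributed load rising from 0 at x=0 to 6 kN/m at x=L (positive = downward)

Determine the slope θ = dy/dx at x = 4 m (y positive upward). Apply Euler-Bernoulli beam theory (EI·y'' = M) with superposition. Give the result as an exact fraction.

θ(4) = -867/100000 rad

Load 1 — point force P=12 kN at a=3 m (b=L-a=9):
  θ_1 = -Pa²/(2EI)  [x>a] = -12·3²/(2·200000) = -27/100000 rad
Load 2 — uniform load w=4 kN/m over full span:
  θ_2 = -wx(x²-3Lx+3L²)/(6EI) = -4·4·(4²-3·12·4+3·12²)/(6·200000) = -38/9375 rad
Load 3 — triangular load w₀=6 kN/m (0→w₀ over full span):
  θ_3 = (w₀Lx²/4-w₀L²x/3-w₀x⁴/(24L))/EI = (6·12·4²/4-6·12²·4/3-6·4⁴/(24·12))/200000 = -163/37500 rad
Superposition: θ = Σ θ_i = -867/100000 rad ≈ -0.008670 rad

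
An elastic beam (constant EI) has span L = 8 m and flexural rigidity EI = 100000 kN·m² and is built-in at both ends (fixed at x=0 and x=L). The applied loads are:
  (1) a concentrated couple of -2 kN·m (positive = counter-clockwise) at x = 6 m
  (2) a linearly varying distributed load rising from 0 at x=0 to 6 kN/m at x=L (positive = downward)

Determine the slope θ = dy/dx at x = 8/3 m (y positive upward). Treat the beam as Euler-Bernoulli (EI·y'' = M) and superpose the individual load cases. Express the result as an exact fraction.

Load 1 — applied couple M₀=-2 kN·m at a=6 m (b=L-a=2):
  θ_1 = (R_Ax²/2 - M_Ax)/EI  [x≤a] with R_A=-9/32, M_A=-5/8 = ((-9/32)·(8/3)²/2 - (-5/8)·(8/3))/100000 = 1/150000 rad
Load 2 — triangular load w₀=6 kN/m (0→w₀ over full span):
  θ_2 = -w₀(2x(L-x)(L-2x)(x+2L)+x²(L-x)²)/(120LEI) = -6·(2·(8/3)·(8-(8/3))·(8-2·(8/3))·((8/3)+2·8)+(8/3)²·(8-(8/3))²)/(120·8·100000) = -128/1265625 rad
Superposition: θ = Σ θ_i = -1913/20250000 rad ≈ -0.000094 rad

θ(8/3) = -1913/20250000 rad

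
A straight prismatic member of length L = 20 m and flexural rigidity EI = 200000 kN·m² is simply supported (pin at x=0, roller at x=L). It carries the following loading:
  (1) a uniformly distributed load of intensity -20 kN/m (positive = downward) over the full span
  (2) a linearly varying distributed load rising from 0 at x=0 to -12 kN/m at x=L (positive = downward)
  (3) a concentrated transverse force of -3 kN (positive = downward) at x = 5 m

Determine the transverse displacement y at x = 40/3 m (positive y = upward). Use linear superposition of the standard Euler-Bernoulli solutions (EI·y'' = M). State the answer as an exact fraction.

Load 1 — uniform load w=-20 kN/m over full span:
  y_1 = -wx(L³-2Lx²+x³)/(24EI) = -(-20)·(40/3)·(20³-2·20·(40/3)²+(40/3)³)/(24·200000) = 44/243 m
Load 2 — triangular load w₀=-12 kN/m (0→w₀ over full span):
  y_2 = -w₀x(7L⁴-10L²x²+3x⁴)/(360LEI) = -(-12)·(40/3)·(7·20⁴-10·20²·(40/3)²+3·(40/3)⁴)/(360·20·200000) = 68/1215 m
Load 3 — point force P=-3 kN at a=5 m (b=L-a=15):
  y_3 = -Pa(L-x)(2Lx-a²-x²)/(6LEI)  [x>a] = -(-3)·5·(20-(40/3))·(2·20·(40/3)-5²-(40/3)²)/(6·20·200000) = 119/86400 m
Superposition: y = Σ y_i = 20599/86400 m ≈ 0.238414 m

y(40/3) = 20599/86400 m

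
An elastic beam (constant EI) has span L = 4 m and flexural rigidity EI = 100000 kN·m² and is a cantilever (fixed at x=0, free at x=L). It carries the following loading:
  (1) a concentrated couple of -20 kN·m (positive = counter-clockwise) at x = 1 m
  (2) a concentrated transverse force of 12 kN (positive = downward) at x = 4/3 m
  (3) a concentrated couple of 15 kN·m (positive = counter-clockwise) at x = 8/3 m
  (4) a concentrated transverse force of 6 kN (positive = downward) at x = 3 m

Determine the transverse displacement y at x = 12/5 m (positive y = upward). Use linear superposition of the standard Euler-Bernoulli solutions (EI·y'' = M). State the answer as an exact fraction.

y(12/5) = -90577/168750000 m

Load 1 — applied couple M₀=-20 kN·m at a=1 m (b=L-a=3):
  y_1 = M₀a(2x-a)/(2EI)  [x>a] = (-20)·1·(2·(12/5)-1)/(2·100000) = -19/50000 m
Load 2 — point force P=12 kN at a=4/3 m (b=L-a=8/3):
  y_2 = -Pa²(3x-a)/(6EI)  [x>a] = -12·(4/3)²·(3·(12/5)-(4/3))/(6·100000) = -88/421875 m
Load 3 — applied couple M₀=15 kN·m at a=8/3 m (b=L-a=4/3):
  y_3 = M₀x²/(2EI)  [x≤a] = 15·(12/5)²/(2·100000) = 27/62500 m
Load 4 — point force P=6 kN at a=3 m (b=L-a=1):
  y_4 = -Px²(3a-x)/(6EI)  [x≤a] = -6·(12/5)²·(3·3-(12/5))/(6·100000) = -297/781250 m
Superposition: y = Σ y_i = -90577/168750000 m ≈ -0.000537 m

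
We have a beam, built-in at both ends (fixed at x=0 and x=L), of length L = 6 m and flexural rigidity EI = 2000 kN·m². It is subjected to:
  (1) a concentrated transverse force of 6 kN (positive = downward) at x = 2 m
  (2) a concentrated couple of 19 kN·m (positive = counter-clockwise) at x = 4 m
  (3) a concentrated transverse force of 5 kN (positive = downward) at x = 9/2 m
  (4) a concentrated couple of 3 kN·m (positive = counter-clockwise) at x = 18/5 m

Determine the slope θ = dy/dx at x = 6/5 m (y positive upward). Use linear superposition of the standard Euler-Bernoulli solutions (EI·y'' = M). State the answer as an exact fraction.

θ(6/5) = -47593/10000000 rad

Load 1 — point force P=6 kN at a=2 m (b=L-a=4):
  θ_1 = -Pb²x(2aL-(3a+b)x)/(2L³EI)  [x≤a] = -6·4²·(6/5)·(2·2·6-(3·2+4)·(6/5))/(2·6³·2000) = -1/625 rad
Load 2 — applied couple M₀=19 kN·m at a=4 m (b=L-a=2):
  θ_2 = (R_Ax²/2 - M_Ax)/EI  [x≤a] with R_A=38/9, M_A=19/3 = ((38/9)·(6/5)²/2 - (19/3)·(6/5))/2000 = -57/25000 rad
Load 3 — point force P=5 kN at a=9/2 m (b=L-a=3/2):
  θ_3 = -Pb²x(2aL-(3a+b)x)/(2L³EI)  [x≤a] = -5·(3/2)²·(6/5)·(2·(9/2)·6-(3·(9/2)+(3/2))·(6/5))/(2·6³·2000) = -9/16000 rad
Load 4 — applied couple M₀=3 kN·m at a=18/5 m (b=L-a=12/5):
  θ_4 = (R_Ax²/2 - M_Ax)/EI  [x≤a] with R_A=18/25, M_A=24/25 = ((18/25)·(6/5)²/2 - (24/25)·(6/5))/2000 = -99/312500 rad
Superposition: θ = Σ θ_i = -47593/10000000 rad ≈ -0.004759 rad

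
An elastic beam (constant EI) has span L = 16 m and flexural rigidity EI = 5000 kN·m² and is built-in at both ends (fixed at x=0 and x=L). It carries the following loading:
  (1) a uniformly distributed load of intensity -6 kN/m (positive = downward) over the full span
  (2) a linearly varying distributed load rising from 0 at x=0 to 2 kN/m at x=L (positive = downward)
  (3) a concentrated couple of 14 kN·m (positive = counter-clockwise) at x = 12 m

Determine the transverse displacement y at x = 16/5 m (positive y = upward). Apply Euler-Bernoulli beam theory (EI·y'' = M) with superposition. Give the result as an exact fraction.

Load 1 — uniform load w=-6 kN/m over full span:
  y_1 = -wx²(L-x)²/(24EI) = -(-6)·(16/5)²·(16-(16/5))²/(24·5000) = 32768/390625 m
Load 2 — triangular load w₀=2 kN/m (0→w₀ over full span):
  y_2 = -w₀x²(L-x)²(x+2L)/(120LEI) = -2·(16/5)²·(16-(16/5))²·((16/5)+2·16)/(120·16·5000) = -360448/29296875 m
Load 3 — applied couple M₀=14 kN·m at a=12 m (b=L-a=4):
  y_3 = (R_Ax³/6 - M_Ax²/2)/EI  [x≤a] with R_A=63/64, M_A=35/8 = ((63/64)·(16/5)³/6 - (35/8)·(16/5)²/2)/5000 = -266/78125 m
Superposition: y = Σ y_i = 1997402/29296875 m ≈ 0.068178 m

y(16/5) = 1997402/29296875 m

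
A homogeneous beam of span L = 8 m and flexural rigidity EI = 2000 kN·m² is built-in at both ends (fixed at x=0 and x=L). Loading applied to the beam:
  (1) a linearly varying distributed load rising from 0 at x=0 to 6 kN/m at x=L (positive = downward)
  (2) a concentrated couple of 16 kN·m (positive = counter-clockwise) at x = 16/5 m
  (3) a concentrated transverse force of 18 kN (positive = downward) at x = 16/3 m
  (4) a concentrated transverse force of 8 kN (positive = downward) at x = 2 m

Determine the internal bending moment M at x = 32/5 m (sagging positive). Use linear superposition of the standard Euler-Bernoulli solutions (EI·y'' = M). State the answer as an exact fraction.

M(32/5) = 3/125 kN·m

Load 1 — triangular load w₀=6 kN/m (0→w₀ over full span):
  M_1 = 3w₀Lx/20 - w₀L²/30 - w₀x³/(6L) = 3·6·8·(32/5)/20 - 6·8²/30 - 6·(32/5)³/(6·8) = 64/125 kN·m
Load 2 — applied couple M₀=16 kN·m at a=16/5 m (b=L-a=24/5):
  M_2 = R_Ax - M_A - M₀  [x>a] with R_A=72/25, M_A=48/25 = (72/25)·(32/5) - (48/25) - 16 = 64/125 kN·m
Load 3 — point force P=18 kN at a=16/3 m (b=L-a=8/3):
  M_3 = Pa²(a+3b)(L-x)/L³ - Pa²b/L²  [x>a] = 18·(16/3)²·((16/3)+3·(8/3))·(8-(32/5))/8³ - 18·(16/3)²·(8/3)/8² = 0 kN·m
Load 4 — point force P=8 kN at a=2 m (b=L-a=6):
  M_4 = Pa²(a+3b)(L-x)/L³ - Pa²b/L²  [x>a] = 8·2²·(2+3·6)·(8-(32/5))/8³ - 8·2²·6/8² = -1 kN·m
Superposition: M = Σ M_i = 3/125 kN·m ≈ 0.024000 kN·m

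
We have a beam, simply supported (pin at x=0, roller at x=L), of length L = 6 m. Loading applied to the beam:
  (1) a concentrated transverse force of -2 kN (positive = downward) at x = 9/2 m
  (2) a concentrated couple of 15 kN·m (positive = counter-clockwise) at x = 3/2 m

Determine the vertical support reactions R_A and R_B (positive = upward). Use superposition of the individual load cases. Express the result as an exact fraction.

R_A = 2 kN, R_B = -4 kN

Load 1 — point force P=-2 kN at a=9/2 m (b=L-a=3/2):
  R_A = Pb/L = (-2)·(3/2)/6 = -1/2 kN
  R_B = Pa/L = (-2)·(9/2)/6 = -3/2 kN
Load 2 — applied couple M₀=15 kN·m at a=3/2 m (b=L-a=9/2):
  R_A = M₀/L = 15/6 = 5/2 kN
  R_B = -M₀/L = -15/6 = -5/2 kN
Superposition: R_A = 2 kN, R_B = -4 kN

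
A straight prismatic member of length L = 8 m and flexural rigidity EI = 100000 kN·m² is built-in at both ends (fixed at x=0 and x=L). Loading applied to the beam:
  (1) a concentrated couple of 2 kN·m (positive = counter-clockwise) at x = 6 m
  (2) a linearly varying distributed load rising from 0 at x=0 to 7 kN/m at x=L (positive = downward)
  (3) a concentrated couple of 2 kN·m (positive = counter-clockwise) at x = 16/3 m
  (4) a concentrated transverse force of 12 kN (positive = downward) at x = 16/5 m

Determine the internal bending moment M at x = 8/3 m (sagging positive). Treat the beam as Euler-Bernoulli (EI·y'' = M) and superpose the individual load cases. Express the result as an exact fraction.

M(8/3) = 968797/81000 kN·m

Load 1 — applied couple M₀=2 kN·m at a=6 m (b=L-a=2):
  M_1 = R_Ax - M_A  [x≤a] with R_A=9/32, M_A=5/8 = (9/32)·(8/3) - (5/8) = 1/8 kN·m
Load 2 — triangular load w₀=7 kN/m (0→w₀ over full span):
  M_2 = 3w₀Lx/20 - w₀L²/30 - w₀x³/(6L) = 3·7·8·(8/3)/20 - 7·8²/30 - 7·(8/3)³/(6·8) = 1904/405 kN·m
Load 3 — applied couple M₀=2 kN·m at a=16/3 m (b=L-a=8/3):
  M_3 = R_Ax - M_A  [x≤a] with R_A=1/3, M_A=2/3 = (1/3)·(8/3) - (2/3) = 2/9 kN·m
Load 4 — point force P=12 kN at a=16/5 m (b=L-a=24/5):
  M_4 = Pb²(3a+b)x/L³ - Pab²/L²  [x≤a] = 12·(24/5)²·(3·(16/5)+(24/5))·(8/3)/8³ - 12·(16/5)·(24/5)²/8² = 864/125 kN·m
Superposition: M = Σ M_i = 968797/81000 kN·m ≈ 11.960457 kN·m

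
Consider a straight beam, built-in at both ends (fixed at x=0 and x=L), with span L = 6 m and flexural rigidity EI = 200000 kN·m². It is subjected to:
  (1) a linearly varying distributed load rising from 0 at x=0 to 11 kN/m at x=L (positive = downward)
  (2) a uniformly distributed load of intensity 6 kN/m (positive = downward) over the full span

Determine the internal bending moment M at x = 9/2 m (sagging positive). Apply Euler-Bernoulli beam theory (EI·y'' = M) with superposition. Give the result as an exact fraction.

Load 1 — triangular load w₀=11 kN/m (0→w₀ over full span):
  M_1 = 3w₀Lx/20 - w₀L²/30 - w₀x³/(6L) = 3·11·6·(9/2)/20 - 11·6²/30 - 11·(9/2)³/(6·6) = 561/160 kN·m
Load 2 — uniform load w=6 kN/m over full span:
  M_2 = wLx/2 - wL²/12 - wx²/2 = 6·6·(9/2)/2 - 6·6²/12 - 6·(9/2)²/2 = 9/4 kN·m
Superposition: M = Σ M_i = 921/160 kN·m ≈ 5.756250 kN·m

M(9/2) = 921/160 kN·m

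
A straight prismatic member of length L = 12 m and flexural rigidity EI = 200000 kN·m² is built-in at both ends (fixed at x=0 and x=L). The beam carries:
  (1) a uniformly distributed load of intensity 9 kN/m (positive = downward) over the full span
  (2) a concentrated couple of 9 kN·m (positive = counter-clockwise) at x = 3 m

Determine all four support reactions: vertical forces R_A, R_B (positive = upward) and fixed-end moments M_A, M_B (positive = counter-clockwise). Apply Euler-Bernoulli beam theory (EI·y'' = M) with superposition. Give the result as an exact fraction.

Load 1 — uniform load w=9 kN/m over full span:
  R_A = wL/2 = 9·12/2 = 54 kN
  M_A = wL²/12 = 9·12²/12 = 108 kN·m
  R_B = wL/2 = 9·12/2 = 54 kN
  M_B = -wL²/12 = -9·12²/12 = -108 kN·m
Load 2 — applied couple M₀=9 kN·m at a=3 m (b=L-a=9):
  R_A = 6M₀ab/L³ = 6·9·3·9/12³ = 27/32 kN
  M_A = M₀b(2a-b)/L² = 9·9·(2·3-9)/12² = -27/16 kN·m
  R_B = -6M₀ab/L³ = -6·9·3·9/12³ = -27/32 kN
  M_B = M₀a(2b-a)/L² = 9·3·(2·9-3)/12² = 45/16 kN·m
Superposition: R_A = 1755/32 kN, M_A = 1701/16 kN·m, R_B = 1701/32 kN, M_B = -1683/16 kN·m

R_A = 1755/32 kN, M_A = 1701/16 kN·m, R_B = 1701/32 kN, M_B = -1683/16 kN·m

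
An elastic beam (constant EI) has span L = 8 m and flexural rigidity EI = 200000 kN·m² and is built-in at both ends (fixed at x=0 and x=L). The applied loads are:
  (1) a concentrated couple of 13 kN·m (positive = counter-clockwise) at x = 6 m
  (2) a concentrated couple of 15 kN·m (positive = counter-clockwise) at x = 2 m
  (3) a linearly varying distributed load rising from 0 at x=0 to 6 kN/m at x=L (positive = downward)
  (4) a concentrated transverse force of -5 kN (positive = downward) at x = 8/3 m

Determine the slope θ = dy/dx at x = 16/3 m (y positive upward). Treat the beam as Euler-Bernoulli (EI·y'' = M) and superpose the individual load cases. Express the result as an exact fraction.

θ(16/3) = 2971/121500000 rad

Load 1 — applied couple M₀=13 kN·m at a=6 m (b=L-a=2):
  θ_1 = (R_Ax²/2 - M_Ax)/EI  [x≤a] with R_A=117/64, M_A=65/16 = ((117/64)·(16/3)²/2 - (65/16)·(16/3))/200000 = 13/600000 rad
Load 2 — applied couple M₀=15 kN·m at a=2 m (b=L-a=6):
  θ_2 = (R_Ax²/2 - M_Ax - M₀(x-a))/EI  [x>a] with R_A=135/64, M_A=-45/16 = ((135/64)·(16/3)²/2 - (-45/16)·(16/3) - 15·((16/3)-2))/200000 = -1/40000 rad
Load 3 — triangular load w₀=6 kN/m (0→w₀ over full span):
  θ_3 = -w₀(2x(L-x)(L-2x)(x+2L)+x²(L-x)²)/(120LEI) = -6·(2·(16/3)·(8-(16/3))·(8-2·(16/3))·((16/3)+2·8)+(16/3)²·(8-(16/3))²)/(120·8·200000) = 56/1265625 rad
Load 4 — point force P=-5 kN at a=8/3 m (b=L-a=16/3):
  θ_4 = Pa²(L-x)(2bL-(3b+a)(L-x))/(2L³EI)  [x>a] = (-5)·(8/3)²·(8-(16/3))·(2·(16/3)·8-(3·(16/3)+(8/3))·(8-(16/3)))/(2·8³·200000) = -1/60750 rad
Superposition: θ = Σ θ_i = 2971/121500000 rad ≈ 0.000024 rad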